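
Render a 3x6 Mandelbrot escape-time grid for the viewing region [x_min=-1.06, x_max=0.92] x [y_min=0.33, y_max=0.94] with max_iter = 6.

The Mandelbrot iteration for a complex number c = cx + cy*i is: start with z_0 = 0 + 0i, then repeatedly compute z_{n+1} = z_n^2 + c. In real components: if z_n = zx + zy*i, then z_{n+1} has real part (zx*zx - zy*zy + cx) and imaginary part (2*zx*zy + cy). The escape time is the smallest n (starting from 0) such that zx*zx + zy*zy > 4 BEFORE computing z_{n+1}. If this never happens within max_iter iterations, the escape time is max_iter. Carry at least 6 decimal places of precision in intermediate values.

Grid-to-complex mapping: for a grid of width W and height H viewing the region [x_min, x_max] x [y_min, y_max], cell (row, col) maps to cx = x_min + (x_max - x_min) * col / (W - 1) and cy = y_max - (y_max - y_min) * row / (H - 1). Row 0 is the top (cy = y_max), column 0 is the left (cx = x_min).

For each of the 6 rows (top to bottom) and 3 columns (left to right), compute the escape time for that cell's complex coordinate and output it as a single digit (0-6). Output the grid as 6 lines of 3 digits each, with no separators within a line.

Answer: 362
362
362
562
562
663

Derivation:
(row=0, col=0): c = -1.0600 + 0.9400i → escape time 3
(row=0, col=1): c = -0.0700 + 0.9400i → escape time 6
(row=0, col=2): c = 0.9200 + 0.9400i → escape time 2
(row=1, col=0): c = -1.0600 + 0.8180i → escape time 3
(row=1, col=1): c = -0.0700 + 0.8180i → escape time 6
(row=1, col=2): c = 0.9200 + 0.8180i → escape time 2
(row=2, col=0): c = -1.0600 + 0.6960i → escape time 3
(row=2, col=1): c = -0.0700 + 0.6960i → escape time 6
(row=2, col=2): c = 0.9200 + 0.6960i → escape time 2
(row=3, col=0): c = -1.0600 + 0.5740i → escape time 5
(row=3, col=1): c = -0.0700 + 0.5740i → escape time 6
(row=3, col=2): c = 0.9200 + 0.5740i → escape time 2
(row=4, col=0): c = -1.0600 + 0.4520i → escape time 5
(row=4, col=1): c = -0.0700 + 0.4520i → escape time 6
(row=4, col=2): c = 0.9200 + 0.4520i → escape time 2
(row=5, col=0): c = -1.0600 + 0.3300i → escape time 6
(row=5, col=1): c = -0.0700 + 0.3300i → escape time 6
(row=5, col=2): c = 0.9200 + 0.3300i → escape time 3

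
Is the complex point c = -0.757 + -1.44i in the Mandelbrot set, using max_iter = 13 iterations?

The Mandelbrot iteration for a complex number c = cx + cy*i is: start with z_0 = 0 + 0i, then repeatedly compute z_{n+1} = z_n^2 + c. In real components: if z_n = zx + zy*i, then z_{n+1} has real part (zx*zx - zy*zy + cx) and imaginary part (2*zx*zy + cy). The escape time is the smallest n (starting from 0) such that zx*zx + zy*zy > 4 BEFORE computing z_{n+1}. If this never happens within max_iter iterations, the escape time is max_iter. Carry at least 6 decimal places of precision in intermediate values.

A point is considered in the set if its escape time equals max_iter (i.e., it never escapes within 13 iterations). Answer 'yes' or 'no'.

Answer: no

Derivation:
z_0 = 0 + 0i, c = -0.7570 + -1.4400i
Iter 1: z = -0.7570 + -1.4400i, |z|^2 = 2.6466
Iter 2: z = -2.2576 + 0.7402i, |z|^2 = 5.6444
Escaped at iteration 2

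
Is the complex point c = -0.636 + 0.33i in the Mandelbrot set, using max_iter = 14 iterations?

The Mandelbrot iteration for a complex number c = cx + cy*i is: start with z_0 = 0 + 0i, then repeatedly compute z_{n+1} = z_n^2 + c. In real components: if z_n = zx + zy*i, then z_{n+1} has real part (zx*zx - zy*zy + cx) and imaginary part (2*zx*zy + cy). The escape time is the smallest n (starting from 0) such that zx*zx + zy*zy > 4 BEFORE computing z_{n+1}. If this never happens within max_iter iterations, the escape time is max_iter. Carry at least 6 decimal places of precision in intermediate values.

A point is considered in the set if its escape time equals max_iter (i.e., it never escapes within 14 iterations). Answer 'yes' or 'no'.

Answer: yes

Derivation:
z_0 = 0 + 0i, c = -0.6360 + 0.3300i
Iter 1: z = -0.6360 + 0.3300i, |z|^2 = 0.5134
Iter 2: z = -0.3404 + -0.0898i, |z|^2 = 0.1239
Iter 3: z = -0.5282 + 0.3911i, |z|^2 = 0.4319
Iter 4: z = -0.5100 + -0.0832i, |z|^2 = 0.2670
Iter 5: z = -0.3828 + 0.4148i, |z|^2 = 0.3186
Iter 6: z = -0.6615 + 0.0124i, |z|^2 = 0.4378
Iter 7: z = -0.1985 + 0.3136i, |z|^2 = 0.1378
Iter 8: z = -0.6949 + 0.2055i, |z|^2 = 0.5251
Iter 9: z = -0.1953 + 0.0444i, |z|^2 = 0.0401
Iter 10: z = -0.5998 + 0.3126i, |z|^2 = 0.4575
Iter 11: z = -0.3740 + -0.0451i, |z|^2 = 0.1419
Iter 12: z = -0.4982 + 0.3637i, |z|^2 = 0.3805
Iter 13: z = -0.5201 + -0.0324i, |z|^2 = 0.2715
Did not escape in 14 iterations → in set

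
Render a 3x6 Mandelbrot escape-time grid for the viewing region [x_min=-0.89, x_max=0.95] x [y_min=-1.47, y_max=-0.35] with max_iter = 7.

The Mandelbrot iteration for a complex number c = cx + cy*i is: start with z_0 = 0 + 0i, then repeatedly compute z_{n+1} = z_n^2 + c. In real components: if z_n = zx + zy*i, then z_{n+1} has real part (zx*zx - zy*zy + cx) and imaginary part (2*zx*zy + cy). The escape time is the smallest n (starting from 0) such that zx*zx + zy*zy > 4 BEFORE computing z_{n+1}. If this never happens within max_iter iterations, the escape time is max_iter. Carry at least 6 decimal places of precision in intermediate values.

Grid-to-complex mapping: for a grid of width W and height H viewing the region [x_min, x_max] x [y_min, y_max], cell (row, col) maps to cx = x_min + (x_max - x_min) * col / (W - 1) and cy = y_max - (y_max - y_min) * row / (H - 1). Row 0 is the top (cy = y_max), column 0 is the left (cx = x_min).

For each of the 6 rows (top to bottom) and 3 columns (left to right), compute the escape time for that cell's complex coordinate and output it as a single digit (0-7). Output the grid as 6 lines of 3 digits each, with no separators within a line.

(row=0, col=0): c = -0.8900 + -0.3500i → escape time 7
(row=0, col=1): c = 0.0300 + -0.3500i → escape time 7
(row=0, col=2): c = 0.9500 + -0.3500i → escape time 2
(row=1, col=0): c = -0.8900 + -0.5740i → escape time 5
(row=1, col=1): c = 0.0300 + -0.5740i → escape time 7
(row=1, col=2): c = 0.9500 + -0.5740i → escape time 2
(row=2, col=0): c = -0.8900 + -0.7980i → escape time 4
(row=2, col=1): c = 0.0300 + -0.7980i → escape time 7
(row=2, col=2): c = 0.9500 + -0.7980i → escape time 2
(row=3, col=0): c = -0.8900 + -1.0220i → escape time 3
(row=3, col=1): c = 0.0300 + -1.0220i → escape time 5
(row=3, col=2): c = 0.9500 + -1.0220i → escape time 2
(row=4, col=0): c = -0.8900 + -1.2460i → escape time 3
(row=4, col=1): c = 0.0300 + -1.2460i → escape time 2
(row=4, col=2): c = 0.9500 + -1.2460i → escape time 2
(row=5, col=0): c = -0.8900 + -1.4700i → escape time 2
(row=5, col=1): c = 0.0300 + -1.4700i → escape time 2
(row=5, col=2): c = 0.9500 + -1.4700i → escape time 2

Answer: 772
572
472
352
322
222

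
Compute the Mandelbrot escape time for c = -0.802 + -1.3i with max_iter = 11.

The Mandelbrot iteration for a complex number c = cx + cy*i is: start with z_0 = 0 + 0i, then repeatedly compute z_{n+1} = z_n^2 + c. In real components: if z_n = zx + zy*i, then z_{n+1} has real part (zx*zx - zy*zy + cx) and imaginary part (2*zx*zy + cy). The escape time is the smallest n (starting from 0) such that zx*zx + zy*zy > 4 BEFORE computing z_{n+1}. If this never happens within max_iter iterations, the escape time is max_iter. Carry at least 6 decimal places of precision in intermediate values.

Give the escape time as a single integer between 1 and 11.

z_0 = 0 + 0i, c = -0.8020 + -1.3000i
Iter 1: z = -0.8020 + -1.3000i, |z|^2 = 2.3332
Iter 2: z = -1.8488 + 0.7852i, |z|^2 = 4.0346
Escaped at iteration 2

Answer: 2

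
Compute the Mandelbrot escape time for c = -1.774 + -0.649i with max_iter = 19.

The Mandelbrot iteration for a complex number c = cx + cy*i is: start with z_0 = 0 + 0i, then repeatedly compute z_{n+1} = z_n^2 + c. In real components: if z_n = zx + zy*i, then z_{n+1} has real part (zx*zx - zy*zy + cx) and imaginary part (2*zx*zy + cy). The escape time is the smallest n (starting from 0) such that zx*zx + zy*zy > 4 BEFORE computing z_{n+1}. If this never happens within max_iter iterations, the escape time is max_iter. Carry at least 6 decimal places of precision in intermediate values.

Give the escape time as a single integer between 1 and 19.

z_0 = 0 + 0i, c = -1.7740 + -0.6490i
Iter 1: z = -1.7740 + -0.6490i, |z|^2 = 3.5683
Iter 2: z = 0.9519 + 1.6537i, |z|^2 = 3.6406
Iter 3: z = -3.6025 + 2.4991i, |z|^2 = 19.2237
Escaped at iteration 3

Answer: 3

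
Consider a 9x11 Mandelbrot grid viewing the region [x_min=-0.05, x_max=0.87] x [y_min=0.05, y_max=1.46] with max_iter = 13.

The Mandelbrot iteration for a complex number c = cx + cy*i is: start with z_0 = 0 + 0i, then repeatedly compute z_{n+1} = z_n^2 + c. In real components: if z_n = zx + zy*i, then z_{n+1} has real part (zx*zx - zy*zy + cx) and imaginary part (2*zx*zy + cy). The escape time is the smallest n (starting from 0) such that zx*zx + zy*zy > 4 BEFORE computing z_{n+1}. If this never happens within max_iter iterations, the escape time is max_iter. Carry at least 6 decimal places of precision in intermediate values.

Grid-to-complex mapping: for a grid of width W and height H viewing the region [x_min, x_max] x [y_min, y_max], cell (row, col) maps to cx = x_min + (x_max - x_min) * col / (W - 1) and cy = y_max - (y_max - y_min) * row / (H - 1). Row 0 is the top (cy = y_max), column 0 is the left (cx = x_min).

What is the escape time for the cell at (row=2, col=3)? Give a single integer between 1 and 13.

z_0 = 0 + 0i, c = 0.2950 + 1.1780i
Iter 1: z = 0.2950 + 1.1780i, |z|^2 = 1.4747
Iter 2: z = -1.0057 + 1.8730i, |z|^2 = 4.5196
Escaped at iteration 2

Answer: 2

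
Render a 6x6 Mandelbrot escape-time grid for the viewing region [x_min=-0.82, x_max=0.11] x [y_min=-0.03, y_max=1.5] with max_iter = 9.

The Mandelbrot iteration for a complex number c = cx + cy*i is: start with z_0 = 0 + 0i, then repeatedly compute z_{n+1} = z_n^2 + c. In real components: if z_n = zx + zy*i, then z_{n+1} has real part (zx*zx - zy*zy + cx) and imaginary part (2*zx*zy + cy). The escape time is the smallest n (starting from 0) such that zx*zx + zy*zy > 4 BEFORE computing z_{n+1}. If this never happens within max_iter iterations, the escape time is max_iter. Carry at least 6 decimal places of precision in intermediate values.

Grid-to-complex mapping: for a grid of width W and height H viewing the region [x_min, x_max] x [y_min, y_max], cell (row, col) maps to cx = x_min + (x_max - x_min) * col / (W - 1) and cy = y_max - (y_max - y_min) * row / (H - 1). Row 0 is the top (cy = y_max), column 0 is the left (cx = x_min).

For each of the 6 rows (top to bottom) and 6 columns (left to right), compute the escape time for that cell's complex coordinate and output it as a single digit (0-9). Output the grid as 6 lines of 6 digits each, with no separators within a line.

(row=0, col=0): c = -0.8200 + 1.5000i → escape time 2
(row=0, col=1): c = -0.6340 + 1.5000i → escape time 2
(row=0, col=2): c = -0.4480 + 1.5000i → escape time 2
(row=0, col=3): c = -0.2620 + 1.5000i → escape time 2
(row=0, col=4): c = -0.0760 + 1.5000i → escape time 2
(row=0, col=5): c = 0.1100 + 1.5000i → escape time 2
(row=1, col=0): c = -0.8200 + 1.1940i → escape time 3
(row=1, col=1): c = -0.6340 + 1.1940i → escape time 3
(row=1, col=2): c = -0.4480 + 1.1940i → escape time 3
(row=1, col=3): c = -0.2620 + 1.1940i → escape time 3
(row=1, col=4): c = -0.0760 + 1.1940i → escape time 3
(row=1, col=5): c = 0.1100 + 1.1940i → escape time 3
(row=2, col=0): c = -0.8200 + 0.8880i → escape time 4
(row=2, col=1): c = -0.6340 + 0.8880i → escape time 4
(row=2, col=2): c = -0.4480 + 0.8880i → escape time 5
(row=2, col=3): c = -0.2620 + 0.8880i → escape time 8
(row=2, col=4): c = -0.0760 + 0.8880i → escape time 9
(row=2, col=5): c = 0.1100 + 0.8880i → escape time 5
(row=3, col=0): c = -0.8200 + 0.5820i → escape time 5
(row=3, col=1): c = -0.6340 + 0.5820i → escape time 8
(row=3, col=2): c = -0.4480 + 0.5820i → escape time 9
(row=3, col=3): c = -0.2620 + 0.5820i → escape time 9
(row=3, col=4): c = -0.0760 + 0.5820i → escape time 9
(row=3, col=5): c = 0.1100 + 0.5820i → escape time 9
(row=4, col=0): c = -0.8200 + 0.2760i → escape time 9
(row=4, col=1): c = -0.6340 + 0.2760i → escape time 9
(row=4, col=2): c = -0.4480 + 0.2760i → escape time 9
(row=4, col=3): c = -0.2620 + 0.2760i → escape time 9
(row=4, col=4): c = -0.0760 + 0.2760i → escape time 9
(row=4, col=5): c = 0.1100 + 0.2760i → escape time 9
(row=5, col=0): c = -0.8200 + -0.0300i → escape time 9
(row=5, col=1): c = -0.6340 + -0.0300i → escape time 9
(row=5, col=2): c = -0.4480 + -0.0300i → escape time 9
(row=5, col=3): c = -0.2620 + -0.0300i → escape time 9
(row=5, col=4): c = -0.0760 + -0.0300i → escape time 9
(row=5, col=5): c = 0.1100 + -0.0300i → escape time 9

Answer: 222222
333333
445895
589999
999999
999999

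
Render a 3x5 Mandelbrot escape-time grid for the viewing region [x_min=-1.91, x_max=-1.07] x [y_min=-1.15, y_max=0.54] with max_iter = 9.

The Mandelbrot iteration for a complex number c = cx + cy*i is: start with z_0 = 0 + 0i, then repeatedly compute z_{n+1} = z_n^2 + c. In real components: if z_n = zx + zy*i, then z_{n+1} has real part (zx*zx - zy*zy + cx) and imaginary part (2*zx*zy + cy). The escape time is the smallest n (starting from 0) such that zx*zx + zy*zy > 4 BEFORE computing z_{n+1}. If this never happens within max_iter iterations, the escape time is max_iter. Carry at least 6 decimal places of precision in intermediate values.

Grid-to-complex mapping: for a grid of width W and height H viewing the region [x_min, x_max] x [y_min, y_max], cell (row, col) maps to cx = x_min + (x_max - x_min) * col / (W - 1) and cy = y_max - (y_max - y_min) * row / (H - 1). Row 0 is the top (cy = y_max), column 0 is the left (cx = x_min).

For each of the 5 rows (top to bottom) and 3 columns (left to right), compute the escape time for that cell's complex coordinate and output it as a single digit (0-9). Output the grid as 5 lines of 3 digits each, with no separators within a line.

(row=0, col=0): c = -1.9100 + 0.5400i → escape time 2
(row=0, col=1): c = -1.4900 + 0.5400i → escape time 3
(row=0, col=2): c = -1.0700 + 0.5400i → escape time 5
(row=1, col=0): c = -1.9100 + 0.1175i → escape time 4
(row=1, col=1): c = -1.4900 + 0.1175i → escape time 7
(row=1, col=2): c = -1.0700 + 0.1175i → escape time 9
(row=2, col=0): c = -1.9100 + -0.3050i → escape time 3
(row=2, col=1): c = -1.4900 + -0.3050i → escape time 5
(row=2, col=2): c = -1.0700 + -0.3050i → escape time 9
(row=3, col=0): c = -1.9100 + -0.7275i → escape time 1
(row=3, col=1): c = -1.4900 + -0.7275i → escape time 3
(row=3, col=2): c = -1.0700 + -0.7275i → escape time 3
(row=4, col=0): c = -1.9100 + -1.1500i → escape time 1
(row=4, col=1): c = -1.4900 + -1.1500i → escape time 2
(row=4, col=2): c = -1.0700 + -1.1500i → escape time 3

Answer: 235
479
359
133
123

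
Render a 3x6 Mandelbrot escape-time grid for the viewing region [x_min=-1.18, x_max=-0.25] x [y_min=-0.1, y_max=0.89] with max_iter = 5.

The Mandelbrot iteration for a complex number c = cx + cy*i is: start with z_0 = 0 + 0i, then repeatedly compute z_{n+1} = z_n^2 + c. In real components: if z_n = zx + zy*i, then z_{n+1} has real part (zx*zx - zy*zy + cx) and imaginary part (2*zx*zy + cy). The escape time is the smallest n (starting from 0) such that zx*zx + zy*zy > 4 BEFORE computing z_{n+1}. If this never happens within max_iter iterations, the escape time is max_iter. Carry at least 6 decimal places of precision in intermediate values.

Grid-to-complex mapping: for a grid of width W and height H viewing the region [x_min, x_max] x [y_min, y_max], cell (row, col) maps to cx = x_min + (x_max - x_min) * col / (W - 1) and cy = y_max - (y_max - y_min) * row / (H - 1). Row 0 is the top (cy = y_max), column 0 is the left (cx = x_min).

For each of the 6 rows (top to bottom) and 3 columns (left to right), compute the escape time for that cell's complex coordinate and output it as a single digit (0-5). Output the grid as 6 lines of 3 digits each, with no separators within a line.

(row=0, col=0): c = -1.1800 + 0.8900i → escape time 3
(row=0, col=1): c = -0.7150 + 0.8900i → escape time 4
(row=0, col=2): c = -0.2500 + 0.8900i → escape time 5
(row=1, col=0): c = -1.1800 + 0.6920i → escape time 3
(row=1, col=1): c = -0.7150 + 0.6920i → escape time 5
(row=1, col=2): c = -0.2500 + 0.6920i → escape time 5
(row=2, col=0): c = -1.1800 + 0.4940i → escape time 5
(row=2, col=1): c = -0.7150 + 0.4940i → escape time 5
(row=2, col=2): c = -0.2500 + 0.4940i → escape time 5
(row=3, col=0): c = -1.1800 + 0.2960i → escape time 5
(row=3, col=1): c = -0.7150 + 0.2960i → escape time 5
(row=3, col=2): c = -0.2500 + 0.2960i → escape time 5
(row=4, col=0): c = -1.1800 + 0.0980i → escape time 5
(row=4, col=1): c = -0.7150 + 0.0980i → escape time 5
(row=4, col=2): c = -0.2500 + 0.0980i → escape time 5
(row=5, col=0): c = -1.1800 + -0.1000i → escape time 5
(row=5, col=1): c = -0.7150 + -0.1000i → escape time 5
(row=5, col=2): c = -0.2500 + -0.1000i → escape time 5

Answer: 345
355
555
555
555
555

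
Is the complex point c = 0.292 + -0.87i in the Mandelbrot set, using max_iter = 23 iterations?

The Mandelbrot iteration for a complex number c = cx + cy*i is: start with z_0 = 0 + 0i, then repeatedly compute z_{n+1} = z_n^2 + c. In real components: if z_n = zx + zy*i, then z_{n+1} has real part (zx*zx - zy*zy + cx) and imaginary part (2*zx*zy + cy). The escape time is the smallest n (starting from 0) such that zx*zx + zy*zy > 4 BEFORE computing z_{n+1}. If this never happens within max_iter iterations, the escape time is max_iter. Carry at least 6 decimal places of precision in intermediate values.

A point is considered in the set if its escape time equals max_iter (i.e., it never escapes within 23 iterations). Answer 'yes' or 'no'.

Answer: no

Derivation:
z_0 = 0 + 0i, c = 0.2920 + -0.8700i
Iter 1: z = 0.2920 + -0.8700i, |z|^2 = 0.8422
Iter 2: z = -0.3796 + -1.3781i, |z|^2 = 2.0432
Iter 3: z = -1.4630 + 0.1763i, |z|^2 = 2.1714
Iter 4: z = 2.4012 + -1.3860i, |z|^2 = 7.6867
Escaped at iteration 4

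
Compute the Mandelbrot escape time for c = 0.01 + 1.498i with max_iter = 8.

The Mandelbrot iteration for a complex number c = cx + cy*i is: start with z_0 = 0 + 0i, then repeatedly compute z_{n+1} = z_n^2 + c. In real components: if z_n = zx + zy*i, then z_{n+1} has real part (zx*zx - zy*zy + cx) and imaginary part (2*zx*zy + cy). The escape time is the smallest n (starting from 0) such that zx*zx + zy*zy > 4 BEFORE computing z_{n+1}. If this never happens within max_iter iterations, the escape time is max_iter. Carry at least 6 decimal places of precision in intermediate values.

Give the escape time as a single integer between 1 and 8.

z_0 = 0 + 0i, c = 0.0100 + 1.4980i
Iter 1: z = 0.0100 + 1.4980i, |z|^2 = 2.2441
Iter 2: z = -2.2339 + 1.5280i, |z|^2 = 7.3250
Escaped at iteration 2

Answer: 2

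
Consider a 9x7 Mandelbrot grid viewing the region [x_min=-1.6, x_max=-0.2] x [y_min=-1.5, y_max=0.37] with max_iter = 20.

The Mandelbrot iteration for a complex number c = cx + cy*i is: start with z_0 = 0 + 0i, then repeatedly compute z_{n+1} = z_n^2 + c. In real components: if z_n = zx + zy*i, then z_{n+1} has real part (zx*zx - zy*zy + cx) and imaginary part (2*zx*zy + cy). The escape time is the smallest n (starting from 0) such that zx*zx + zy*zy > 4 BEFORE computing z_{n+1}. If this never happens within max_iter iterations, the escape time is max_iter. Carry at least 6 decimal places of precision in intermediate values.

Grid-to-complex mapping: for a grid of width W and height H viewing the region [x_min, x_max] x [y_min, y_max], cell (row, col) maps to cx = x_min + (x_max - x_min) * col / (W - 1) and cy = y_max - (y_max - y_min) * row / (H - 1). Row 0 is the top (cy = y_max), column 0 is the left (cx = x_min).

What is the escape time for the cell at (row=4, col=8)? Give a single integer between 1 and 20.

Answer: 11

Derivation:
z_0 = 0 + 0i, c = -0.2000 + -0.8767i
Iter 1: z = -0.2000 + -0.8767i, |z|^2 = 0.8085
Iter 2: z = -0.9285 + -0.5260i, |z|^2 = 1.1389
Iter 3: z = 0.3855 + 0.1002i, |z|^2 = 0.1587
Iter 4: z = -0.0614 + -0.7994i, |z|^2 = 0.6429
Iter 5: z = -0.8353 + -0.7785i, |z|^2 = 1.3038
Iter 6: z = -0.1083 + 0.4239i, |z|^2 = 0.1914
Iter 7: z = -0.3680 + -0.9685i, |z|^2 = 1.0733
Iter 8: z = -1.0025 + -0.1639i, |z|^2 = 1.0319
Iter 9: z = 0.7781 + -0.5480i, |z|^2 = 0.9058
Iter 10: z = 0.1051 + -1.7295i, |z|^2 = 3.0022
Iter 11: z = -3.1801 + -1.2404i, |z|^2 = 11.6517
Escaped at iteration 11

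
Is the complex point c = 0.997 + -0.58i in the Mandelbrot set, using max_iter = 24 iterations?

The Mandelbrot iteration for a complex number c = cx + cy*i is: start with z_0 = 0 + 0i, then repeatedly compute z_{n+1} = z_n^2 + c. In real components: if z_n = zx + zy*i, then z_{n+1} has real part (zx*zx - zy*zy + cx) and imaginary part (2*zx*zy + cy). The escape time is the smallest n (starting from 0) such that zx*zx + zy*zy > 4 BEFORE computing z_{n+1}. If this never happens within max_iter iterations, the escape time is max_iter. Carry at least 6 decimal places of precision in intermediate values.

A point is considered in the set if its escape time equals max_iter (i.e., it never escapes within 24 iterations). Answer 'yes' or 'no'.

Answer: no

Derivation:
z_0 = 0 + 0i, c = 0.9970 + -0.5800i
Iter 1: z = 0.9970 + -0.5800i, |z|^2 = 1.3304
Iter 2: z = 1.6546 + -1.7365i, |z|^2 = 5.7532
Escaped at iteration 2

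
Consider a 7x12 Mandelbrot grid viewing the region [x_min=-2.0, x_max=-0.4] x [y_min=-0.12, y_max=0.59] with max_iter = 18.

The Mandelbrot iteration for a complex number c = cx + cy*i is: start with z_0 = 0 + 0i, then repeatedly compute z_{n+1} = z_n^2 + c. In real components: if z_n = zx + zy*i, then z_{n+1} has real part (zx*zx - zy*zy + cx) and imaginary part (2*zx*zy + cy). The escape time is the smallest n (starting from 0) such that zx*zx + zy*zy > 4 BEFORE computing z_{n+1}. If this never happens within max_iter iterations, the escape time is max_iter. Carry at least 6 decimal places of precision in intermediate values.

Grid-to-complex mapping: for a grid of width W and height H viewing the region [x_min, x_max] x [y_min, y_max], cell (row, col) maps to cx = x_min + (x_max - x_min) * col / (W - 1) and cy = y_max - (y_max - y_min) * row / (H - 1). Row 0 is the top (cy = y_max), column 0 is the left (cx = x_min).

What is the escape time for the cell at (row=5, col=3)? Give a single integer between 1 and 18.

Answer: 13

Derivation:
z_0 = 0 + 0i, c = -1.2000 + 0.2673i
Iter 1: z = -1.2000 + 0.2673i, |z|^2 = 1.5114
Iter 2: z = 0.1686 + -0.3742i, |z|^2 = 0.1684
Iter 3: z = -1.3116 + 0.1411i, |z|^2 = 1.7402
Iter 4: z = 0.5004 + -0.1029i, |z|^2 = 0.2610
Iter 5: z = -0.9602 + 0.1643i, |z|^2 = 0.9490
Iter 6: z = -0.3050 + -0.0482i, |z|^2 = 0.0953
Iter 7: z = -1.1093 + 0.2967i, |z|^2 = 1.3186
Iter 8: z = -0.0574 + -0.3909i, |z|^2 = 0.1561
Iter 9: z = -1.3495 + 0.3122i, |z|^2 = 1.9187
Iter 10: z = 0.5238 + -0.5753i, |z|^2 = 0.6053
Iter 11: z = -1.2566 + -0.3354i, |z|^2 = 1.6915
Iter 12: z = 0.2665 + 1.1102i, |z|^2 = 1.3035
Iter 13: z = -2.3614 + 0.8591i, |z|^2 = 6.3144
Escaped at iteration 13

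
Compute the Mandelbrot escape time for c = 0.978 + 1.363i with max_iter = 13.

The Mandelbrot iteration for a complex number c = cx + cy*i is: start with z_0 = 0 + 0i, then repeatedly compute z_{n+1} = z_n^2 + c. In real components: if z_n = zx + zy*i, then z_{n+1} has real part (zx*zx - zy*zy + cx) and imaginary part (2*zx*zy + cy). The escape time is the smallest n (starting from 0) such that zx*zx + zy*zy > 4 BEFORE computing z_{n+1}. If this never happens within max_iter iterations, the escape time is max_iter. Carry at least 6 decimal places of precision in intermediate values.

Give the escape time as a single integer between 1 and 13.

Answer: 2

Derivation:
z_0 = 0 + 0i, c = 0.9780 + 1.3630i
Iter 1: z = 0.9780 + 1.3630i, |z|^2 = 2.8143
Iter 2: z = 0.0767 + 4.0290i, |z|^2 = 16.2390
Escaped at iteration 2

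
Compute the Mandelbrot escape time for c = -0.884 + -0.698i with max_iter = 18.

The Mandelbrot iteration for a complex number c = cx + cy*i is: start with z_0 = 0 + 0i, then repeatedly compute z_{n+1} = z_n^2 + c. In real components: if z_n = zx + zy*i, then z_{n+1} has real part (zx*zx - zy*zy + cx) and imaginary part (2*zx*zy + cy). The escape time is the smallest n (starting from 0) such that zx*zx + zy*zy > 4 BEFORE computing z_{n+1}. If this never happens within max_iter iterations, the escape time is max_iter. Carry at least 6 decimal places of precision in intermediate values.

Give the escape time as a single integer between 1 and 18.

z_0 = 0 + 0i, c = -0.8840 + -0.6980i
Iter 1: z = -0.8840 + -0.6980i, |z|^2 = 1.2687
Iter 2: z = -0.5897 + 0.5361i, |z|^2 = 0.6352
Iter 3: z = -0.8236 + -1.3303i, |z|^2 = 2.4479
Iter 4: z = -1.9754 + 1.4931i, |z|^2 = 6.1317
Escaped at iteration 4

Answer: 4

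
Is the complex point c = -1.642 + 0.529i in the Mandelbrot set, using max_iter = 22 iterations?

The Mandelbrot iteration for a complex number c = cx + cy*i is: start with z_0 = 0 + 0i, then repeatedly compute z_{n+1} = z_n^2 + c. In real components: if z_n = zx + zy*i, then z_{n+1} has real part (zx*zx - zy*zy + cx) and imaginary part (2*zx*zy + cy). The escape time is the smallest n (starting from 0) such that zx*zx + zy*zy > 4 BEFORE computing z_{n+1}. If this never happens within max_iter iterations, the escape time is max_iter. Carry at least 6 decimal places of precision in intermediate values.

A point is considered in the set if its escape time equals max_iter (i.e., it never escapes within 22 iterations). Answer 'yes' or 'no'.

z_0 = 0 + 0i, c = -1.6420 + 0.5290i
Iter 1: z = -1.6420 + 0.5290i, |z|^2 = 2.9760
Iter 2: z = 0.7743 + -1.2082i, |z|^2 = 2.0594
Iter 3: z = -2.5023 + -1.3421i, |z|^2 = 8.0626
Escaped at iteration 3

Answer: no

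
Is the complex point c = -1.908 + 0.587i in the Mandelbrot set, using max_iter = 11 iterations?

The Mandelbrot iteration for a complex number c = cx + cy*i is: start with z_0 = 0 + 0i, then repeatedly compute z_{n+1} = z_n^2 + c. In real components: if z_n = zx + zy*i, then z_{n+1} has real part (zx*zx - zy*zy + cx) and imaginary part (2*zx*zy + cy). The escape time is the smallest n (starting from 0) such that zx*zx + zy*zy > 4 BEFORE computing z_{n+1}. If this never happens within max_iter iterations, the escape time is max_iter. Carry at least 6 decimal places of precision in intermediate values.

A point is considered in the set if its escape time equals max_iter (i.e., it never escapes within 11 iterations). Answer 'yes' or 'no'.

z_0 = 0 + 0i, c = -1.9080 + 0.5870i
Iter 1: z = -1.9080 + 0.5870i, |z|^2 = 3.9850
Iter 2: z = 1.3879 + -1.6530i, |z|^2 = 4.6586
Escaped at iteration 2

Answer: no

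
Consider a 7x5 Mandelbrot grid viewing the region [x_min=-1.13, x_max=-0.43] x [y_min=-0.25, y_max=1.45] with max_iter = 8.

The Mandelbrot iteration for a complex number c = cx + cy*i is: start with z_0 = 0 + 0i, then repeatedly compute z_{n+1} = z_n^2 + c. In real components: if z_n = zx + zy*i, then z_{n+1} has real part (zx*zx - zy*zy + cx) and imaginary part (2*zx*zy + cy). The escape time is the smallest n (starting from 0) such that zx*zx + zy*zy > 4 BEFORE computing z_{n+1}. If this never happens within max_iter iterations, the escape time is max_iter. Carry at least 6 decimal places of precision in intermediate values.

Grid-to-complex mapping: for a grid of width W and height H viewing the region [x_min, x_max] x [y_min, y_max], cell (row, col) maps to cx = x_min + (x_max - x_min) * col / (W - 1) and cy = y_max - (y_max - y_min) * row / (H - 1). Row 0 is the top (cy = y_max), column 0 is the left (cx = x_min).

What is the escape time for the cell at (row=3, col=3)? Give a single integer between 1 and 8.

Answer: 8

Derivation:
z_0 = 0 + 0i, c = -0.7800 + 0.1750i
Iter 1: z = -0.7800 + 0.1750i, |z|^2 = 0.6390
Iter 2: z = -0.2022 + -0.0980i, |z|^2 = 0.0505
Iter 3: z = -0.7487 + 0.2146i, |z|^2 = 0.6066
Iter 4: z = -0.2655 + -0.1464i, |z|^2 = 0.0919
Iter 5: z = -0.7309 + 0.2527i, |z|^2 = 0.5982
Iter 6: z = -0.3096 + -0.1945i, |z|^2 = 0.1337
Iter 7: z = -0.7220 + 0.2954i, |z|^2 = 0.6085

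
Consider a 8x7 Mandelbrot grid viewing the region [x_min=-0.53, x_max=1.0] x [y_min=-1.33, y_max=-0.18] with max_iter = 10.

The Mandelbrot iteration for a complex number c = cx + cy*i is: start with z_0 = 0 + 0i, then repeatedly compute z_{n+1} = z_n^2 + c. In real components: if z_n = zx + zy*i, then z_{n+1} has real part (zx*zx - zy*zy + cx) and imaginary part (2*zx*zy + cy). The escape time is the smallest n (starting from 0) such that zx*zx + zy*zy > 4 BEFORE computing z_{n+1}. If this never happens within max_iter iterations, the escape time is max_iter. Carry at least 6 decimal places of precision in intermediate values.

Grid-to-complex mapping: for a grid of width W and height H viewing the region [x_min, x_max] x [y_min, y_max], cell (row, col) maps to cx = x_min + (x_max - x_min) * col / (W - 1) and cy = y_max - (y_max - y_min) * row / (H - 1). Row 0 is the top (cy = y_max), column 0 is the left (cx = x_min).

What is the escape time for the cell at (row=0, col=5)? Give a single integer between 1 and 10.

Answer: 4

Derivation:
z_0 = 0 + 0i, c = 0.5629 + -0.1800i
Iter 1: z = 0.5629 + -0.1800i, |z|^2 = 0.3492
Iter 2: z = 0.8473 + -0.3826i, |z|^2 = 0.8643
Iter 3: z = 1.1343 + -0.8284i, |z|^2 = 1.9729
Iter 4: z = 1.1633 + -2.0593i, |z|^2 = 5.5939
Escaped at iteration 4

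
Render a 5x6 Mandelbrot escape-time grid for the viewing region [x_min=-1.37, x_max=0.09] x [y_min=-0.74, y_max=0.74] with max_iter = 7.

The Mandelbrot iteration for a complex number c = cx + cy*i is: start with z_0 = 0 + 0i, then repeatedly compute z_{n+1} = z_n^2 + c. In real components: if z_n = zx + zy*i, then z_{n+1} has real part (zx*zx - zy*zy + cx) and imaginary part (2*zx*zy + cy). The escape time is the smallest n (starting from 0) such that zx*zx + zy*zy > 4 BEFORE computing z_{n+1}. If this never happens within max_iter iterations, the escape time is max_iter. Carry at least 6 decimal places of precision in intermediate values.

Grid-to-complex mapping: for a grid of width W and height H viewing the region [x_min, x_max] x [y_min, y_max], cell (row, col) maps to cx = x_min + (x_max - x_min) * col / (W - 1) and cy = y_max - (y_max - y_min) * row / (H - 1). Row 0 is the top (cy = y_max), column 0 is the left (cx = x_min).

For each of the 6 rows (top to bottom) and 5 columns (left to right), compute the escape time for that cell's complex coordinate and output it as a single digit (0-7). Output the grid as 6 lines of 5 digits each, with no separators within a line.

Answer: 33577
45777
77777
77777
45777
33577

Derivation:
(row=0, col=0): c = -1.3700 + 0.7400i → escape time 3
(row=0, col=1): c = -1.0050 + 0.7400i → escape time 3
(row=0, col=2): c = -0.6400 + 0.7400i → escape time 5
(row=0, col=3): c = -0.2750 + 0.7400i → escape time 7
(row=0, col=4): c = 0.0900 + 0.7400i → escape time 7
(row=1, col=0): c = -1.3700 + 0.4440i → escape time 4
(row=1, col=1): c = -1.0050 + 0.4440i → escape time 5
(row=1, col=2): c = -0.6400 + 0.4440i → escape time 7
(row=1, col=3): c = -0.2750 + 0.4440i → escape time 7
(row=1, col=4): c = 0.0900 + 0.4440i → escape time 7
(row=2, col=0): c = -1.3700 + 0.1480i → escape time 7
(row=2, col=1): c = -1.0050 + 0.1480i → escape time 7
(row=2, col=2): c = -0.6400 + 0.1480i → escape time 7
(row=2, col=3): c = -0.2750 + 0.1480i → escape time 7
(row=2, col=4): c = 0.0900 + 0.1480i → escape time 7
(row=3, col=0): c = -1.3700 + -0.1480i → escape time 7
(row=3, col=1): c = -1.0050 + -0.1480i → escape time 7
(row=3, col=2): c = -0.6400 + -0.1480i → escape time 7
(row=3, col=3): c = -0.2750 + -0.1480i → escape time 7
(row=3, col=4): c = 0.0900 + -0.1480i → escape time 7
(row=4, col=0): c = -1.3700 + -0.4440i → escape time 4
(row=4, col=1): c = -1.0050 + -0.4440i → escape time 5
(row=4, col=2): c = -0.6400 + -0.4440i → escape time 7
(row=4, col=3): c = -0.2750 + -0.4440i → escape time 7
(row=4, col=4): c = 0.0900 + -0.4440i → escape time 7
(row=5, col=0): c = -1.3700 + -0.7400i → escape time 3
(row=5, col=1): c = -1.0050 + -0.7400i → escape time 3
(row=5, col=2): c = -0.6400 + -0.7400i → escape time 5
(row=5, col=3): c = -0.2750 + -0.7400i → escape time 7
(row=5, col=4): c = 0.0900 + -0.7400i → escape time 7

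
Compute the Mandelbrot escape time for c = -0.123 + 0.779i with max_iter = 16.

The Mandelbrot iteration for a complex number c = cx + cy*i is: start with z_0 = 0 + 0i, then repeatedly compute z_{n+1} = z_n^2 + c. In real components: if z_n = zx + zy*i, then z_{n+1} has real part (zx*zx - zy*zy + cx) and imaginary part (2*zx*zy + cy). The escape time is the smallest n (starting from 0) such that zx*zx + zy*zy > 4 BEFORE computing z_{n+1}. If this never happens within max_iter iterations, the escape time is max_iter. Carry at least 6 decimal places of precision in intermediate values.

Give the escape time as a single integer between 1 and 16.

z_0 = 0 + 0i, c = -0.1230 + 0.7790i
Iter 1: z = -0.1230 + 0.7790i, |z|^2 = 0.6220
Iter 2: z = -0.7147 + 0.5874i, |z|^2 = 0.8558
Iter 3: z = 0.0428 + -0.0606i, |z|^2 = 0.0055
Iter 4: z = -0.1248 + 0.7738i, |z|^2 = 0.6144
Iter 5: z = -0.7062 + 0.5858i, |z|^2 = 0.8419
Iter 6: z = 0.0326 + -0.0484i, |z|^2 = 0.0034
Iter 7: z = -0.1243 + 0.7758i, |z|^2 = 0.6174
Iter 8: z = -0.7095 + 0.5862i, |z|^2 = 0.8470
Iter 9: z = 0.0368 + -0.0527i, |z|^2 = 0.0041
Iter 10: z = -0.1244 + 0.7751i, |z|^2 = 0.6163
Iter 11: z = -0.7083 + 0.5861i, |z|^2 = 0.8452
Iter 12: z = 0.0352 + -0.0513i, |z|^2 = 0.0039
Iter 13: z = -0.1244 + 0.7754i, |z|^2 = 0.6167
Iter 14: z = -0.7088 + 0.5861i, |z|^2 = 0.8458
Iter 15: z = 0.0358 + -0.0518i, |z|^2 = 0.0040

Answer: 16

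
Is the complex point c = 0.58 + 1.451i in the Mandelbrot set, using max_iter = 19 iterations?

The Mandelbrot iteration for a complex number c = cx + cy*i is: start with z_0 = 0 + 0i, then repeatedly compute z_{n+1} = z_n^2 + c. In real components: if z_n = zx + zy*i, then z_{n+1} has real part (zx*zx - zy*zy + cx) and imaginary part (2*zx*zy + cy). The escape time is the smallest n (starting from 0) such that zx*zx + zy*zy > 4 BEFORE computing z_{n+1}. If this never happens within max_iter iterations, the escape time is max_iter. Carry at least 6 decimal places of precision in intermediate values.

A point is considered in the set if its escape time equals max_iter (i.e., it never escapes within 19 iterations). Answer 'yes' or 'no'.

Answer: no

Derivation:
z_0 = 0 + 0i, c = 0.5800 + 1.4510i
Iter 1: z = 0.5800 + 1.4510i, |z|^2 = 2.4418
Iter 2: z = -1.1890 + 3.1342i, |z|^2 = 11.2367
Escaped at iteration 2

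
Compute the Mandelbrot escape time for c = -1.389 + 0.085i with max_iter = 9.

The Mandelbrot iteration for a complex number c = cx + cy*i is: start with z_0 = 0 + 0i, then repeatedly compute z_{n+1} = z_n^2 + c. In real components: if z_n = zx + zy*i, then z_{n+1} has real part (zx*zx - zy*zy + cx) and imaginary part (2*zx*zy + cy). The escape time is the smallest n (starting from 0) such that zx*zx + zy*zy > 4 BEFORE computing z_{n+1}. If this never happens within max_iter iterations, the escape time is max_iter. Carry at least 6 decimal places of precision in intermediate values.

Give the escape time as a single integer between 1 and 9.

Answer: 9

Derivation:
z_0 = 0 + 0i, c = -1.3890 + 0.0850i
Iter 1: z = -1.3890 + 0.0850i, |z|^2 = 1.9365
Iter 2: z = 0.5331 + -0.1511i, |z|^2 = 0.3070
Iter 3: z = -1.1276 + -0.0761i, |z|^2 = 1.2774
Iter 4: z = -0.1232 + 0.2567i, |z|^2 = 0.0811
Iter 5: z = -1.4397 + 0.0217i, |z|^2 = 2.0733
Iter 6: z = 0.6833 + 0.0224i, |z|^2 = 0.4674
Iter 7: z = -0.9226 + 0.1156i, |z|^2 = 0.8645
Iter 8: z = -0.5512 + -0.1283i, |z|^2 = 0.3203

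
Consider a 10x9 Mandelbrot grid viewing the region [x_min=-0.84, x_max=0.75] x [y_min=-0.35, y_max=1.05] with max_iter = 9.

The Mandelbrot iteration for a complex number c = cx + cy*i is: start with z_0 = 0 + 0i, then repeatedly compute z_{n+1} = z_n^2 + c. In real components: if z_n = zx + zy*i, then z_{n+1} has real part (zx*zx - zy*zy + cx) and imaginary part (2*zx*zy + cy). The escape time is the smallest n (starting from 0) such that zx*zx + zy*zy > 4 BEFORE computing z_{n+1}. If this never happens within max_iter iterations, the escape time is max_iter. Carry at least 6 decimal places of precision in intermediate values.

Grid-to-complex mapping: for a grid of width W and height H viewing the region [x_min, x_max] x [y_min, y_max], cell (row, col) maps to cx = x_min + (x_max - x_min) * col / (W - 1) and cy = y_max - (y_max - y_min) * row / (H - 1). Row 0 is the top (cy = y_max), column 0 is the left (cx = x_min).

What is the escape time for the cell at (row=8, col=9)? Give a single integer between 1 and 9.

Answer: 3

Derivation:
z_0 = 0 + 0i, c = 0.7500 + -0.3500i
Iter 1: z = 0.7500 + -0.3500i, |z|^2 = 0.6850
Iter 2: z = 1.1900 + -0.8750i, |z|^2 = 2.1817
Iter 3: z = 1.4005 + -2.4325i, |z|^2 = 7.8784
Escaped at iteration 3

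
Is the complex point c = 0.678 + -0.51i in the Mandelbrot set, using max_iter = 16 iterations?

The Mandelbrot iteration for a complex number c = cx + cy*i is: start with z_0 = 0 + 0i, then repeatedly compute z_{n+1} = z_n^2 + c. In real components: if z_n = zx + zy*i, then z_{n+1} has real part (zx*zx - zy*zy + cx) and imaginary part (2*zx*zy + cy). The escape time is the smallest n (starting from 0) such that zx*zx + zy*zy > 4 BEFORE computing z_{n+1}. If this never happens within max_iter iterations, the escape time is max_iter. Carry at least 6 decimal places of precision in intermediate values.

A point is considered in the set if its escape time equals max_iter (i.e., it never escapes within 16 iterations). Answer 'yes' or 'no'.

Answer: no

Derivation:
z_0 = 0 + 0i, c = 0.6780 + -0.5100i
Iter 1: z = 0.6780 + -0.5100i, |z|^2 = 0.7198
Iter 2: z = 0.8776 + -1.2016i, |z|^2 = 2.2139
Iter 3: z = 0.0044 + -2.6189i, |z|^2 = 6.8589
Escaped at iteration 3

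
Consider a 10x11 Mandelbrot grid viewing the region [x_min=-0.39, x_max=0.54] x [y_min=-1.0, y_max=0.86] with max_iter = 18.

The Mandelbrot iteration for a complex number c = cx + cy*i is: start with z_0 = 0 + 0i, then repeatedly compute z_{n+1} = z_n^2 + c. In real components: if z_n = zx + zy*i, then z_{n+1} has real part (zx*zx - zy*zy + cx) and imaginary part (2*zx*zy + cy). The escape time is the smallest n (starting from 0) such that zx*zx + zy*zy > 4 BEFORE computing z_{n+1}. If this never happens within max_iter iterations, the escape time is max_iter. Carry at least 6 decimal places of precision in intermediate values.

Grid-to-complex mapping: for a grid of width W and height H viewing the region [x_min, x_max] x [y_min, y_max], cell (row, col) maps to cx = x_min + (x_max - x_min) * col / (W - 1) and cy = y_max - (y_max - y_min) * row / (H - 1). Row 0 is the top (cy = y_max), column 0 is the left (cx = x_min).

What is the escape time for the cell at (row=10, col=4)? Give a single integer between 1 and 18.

Answer: 6

Derivation:
z_0 = 0 + 0i, c = 0.0233 + -1.0000i
Iter 1: z = 0.0233 + -1.0000i, |z|^2 = 1.0005
Iter 2: z = -0.9761 + -1.0467i, |z|^2 = 2.0483
Iter 3: z = -0.1194 + 1.0433i, |z|^2 = 1.1028
Iter 4: z = -1.0510 + -1.2491i, |z|^2 = 2.6648
Iter 5: z = -0.4323 + 1.6255i, |z|^2 = 2.8293
Iter 6: z = -2.4322 + -2.4053i, |z|^2 = 11.7013
Escaped at iteration 6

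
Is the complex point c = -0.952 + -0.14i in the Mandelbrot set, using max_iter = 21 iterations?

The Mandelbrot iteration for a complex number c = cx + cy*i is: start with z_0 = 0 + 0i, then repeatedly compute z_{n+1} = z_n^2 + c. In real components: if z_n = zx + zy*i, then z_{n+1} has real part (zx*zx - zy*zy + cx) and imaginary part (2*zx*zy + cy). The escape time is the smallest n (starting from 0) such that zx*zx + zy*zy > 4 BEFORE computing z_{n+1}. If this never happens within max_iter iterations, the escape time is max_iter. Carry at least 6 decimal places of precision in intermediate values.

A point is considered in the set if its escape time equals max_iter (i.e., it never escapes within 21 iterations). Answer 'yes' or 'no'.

Answer: yes

Derivation:
z_0 = 0 + 0i, c = -0.9520 + -0.1400i
Iter 1: z = -0.9520 + -0.1400i, |z|^2 = 0.9259
Iter 2: z = -0.0653 + 0.1266i, |z|^2 = 0.0203
Iter 3: z = -0.9638 + -0.1565i, |z|^2 = 0.9533
Iter 4: z = -0.0477 + 0.1617i, |z|^2 = 0.0284
Iter 5: z = -0.9759 + -0.1554i, |z|^2 = 0.9765
Iter 6: z = -0.0238 + 0.1633i, |z|^2 = 0.0272
Iter 7: z = -0.9781 + -0.1478i, |z|^2 = 0.9785
Iter 8: z = -0.0171 + 0.1491i, |z|^2 = 0.0225
Iter 9: z = -0.9739 + -0.1451i, |z|^2 = 0.9696
Iter 10: z = -0.0245 + 0.1427i, |z|^2 = 0.0210
Iter 11: z = -0.9717 + -0.1470i, |z|^2 = 0.9659
Iter 12: z = -0.0293 + 0.1457i, |z|^2 = 0.0221
Iter 13: z = -0.9724 + -0.1485i, |z|^2 = 0.9676
Iter 14: z = -0.0286 + 0.1489i, |z|^2 = 0.0230
Iter 15: z = -0.9733 + -0.1485i, |z|^2 = 0.9695
Iter 16: z = -0.0267 + 0.1491i, |z|^2 = 0.0229
Iter 17: z = -0.9735 + -0.1479i, |z|^2 = 0.9696
Iter 18: z = -0.0261 + 0.1481i, |z|^2 = 0.0226
Iter 19: z = -0.9732 + -0.1477i, |z|^2 = 0.9690
Iter 20: z = -0.0266 + 0.1476i, |z|^2 = 0.0225
Did not escape in 21 iterations → in set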